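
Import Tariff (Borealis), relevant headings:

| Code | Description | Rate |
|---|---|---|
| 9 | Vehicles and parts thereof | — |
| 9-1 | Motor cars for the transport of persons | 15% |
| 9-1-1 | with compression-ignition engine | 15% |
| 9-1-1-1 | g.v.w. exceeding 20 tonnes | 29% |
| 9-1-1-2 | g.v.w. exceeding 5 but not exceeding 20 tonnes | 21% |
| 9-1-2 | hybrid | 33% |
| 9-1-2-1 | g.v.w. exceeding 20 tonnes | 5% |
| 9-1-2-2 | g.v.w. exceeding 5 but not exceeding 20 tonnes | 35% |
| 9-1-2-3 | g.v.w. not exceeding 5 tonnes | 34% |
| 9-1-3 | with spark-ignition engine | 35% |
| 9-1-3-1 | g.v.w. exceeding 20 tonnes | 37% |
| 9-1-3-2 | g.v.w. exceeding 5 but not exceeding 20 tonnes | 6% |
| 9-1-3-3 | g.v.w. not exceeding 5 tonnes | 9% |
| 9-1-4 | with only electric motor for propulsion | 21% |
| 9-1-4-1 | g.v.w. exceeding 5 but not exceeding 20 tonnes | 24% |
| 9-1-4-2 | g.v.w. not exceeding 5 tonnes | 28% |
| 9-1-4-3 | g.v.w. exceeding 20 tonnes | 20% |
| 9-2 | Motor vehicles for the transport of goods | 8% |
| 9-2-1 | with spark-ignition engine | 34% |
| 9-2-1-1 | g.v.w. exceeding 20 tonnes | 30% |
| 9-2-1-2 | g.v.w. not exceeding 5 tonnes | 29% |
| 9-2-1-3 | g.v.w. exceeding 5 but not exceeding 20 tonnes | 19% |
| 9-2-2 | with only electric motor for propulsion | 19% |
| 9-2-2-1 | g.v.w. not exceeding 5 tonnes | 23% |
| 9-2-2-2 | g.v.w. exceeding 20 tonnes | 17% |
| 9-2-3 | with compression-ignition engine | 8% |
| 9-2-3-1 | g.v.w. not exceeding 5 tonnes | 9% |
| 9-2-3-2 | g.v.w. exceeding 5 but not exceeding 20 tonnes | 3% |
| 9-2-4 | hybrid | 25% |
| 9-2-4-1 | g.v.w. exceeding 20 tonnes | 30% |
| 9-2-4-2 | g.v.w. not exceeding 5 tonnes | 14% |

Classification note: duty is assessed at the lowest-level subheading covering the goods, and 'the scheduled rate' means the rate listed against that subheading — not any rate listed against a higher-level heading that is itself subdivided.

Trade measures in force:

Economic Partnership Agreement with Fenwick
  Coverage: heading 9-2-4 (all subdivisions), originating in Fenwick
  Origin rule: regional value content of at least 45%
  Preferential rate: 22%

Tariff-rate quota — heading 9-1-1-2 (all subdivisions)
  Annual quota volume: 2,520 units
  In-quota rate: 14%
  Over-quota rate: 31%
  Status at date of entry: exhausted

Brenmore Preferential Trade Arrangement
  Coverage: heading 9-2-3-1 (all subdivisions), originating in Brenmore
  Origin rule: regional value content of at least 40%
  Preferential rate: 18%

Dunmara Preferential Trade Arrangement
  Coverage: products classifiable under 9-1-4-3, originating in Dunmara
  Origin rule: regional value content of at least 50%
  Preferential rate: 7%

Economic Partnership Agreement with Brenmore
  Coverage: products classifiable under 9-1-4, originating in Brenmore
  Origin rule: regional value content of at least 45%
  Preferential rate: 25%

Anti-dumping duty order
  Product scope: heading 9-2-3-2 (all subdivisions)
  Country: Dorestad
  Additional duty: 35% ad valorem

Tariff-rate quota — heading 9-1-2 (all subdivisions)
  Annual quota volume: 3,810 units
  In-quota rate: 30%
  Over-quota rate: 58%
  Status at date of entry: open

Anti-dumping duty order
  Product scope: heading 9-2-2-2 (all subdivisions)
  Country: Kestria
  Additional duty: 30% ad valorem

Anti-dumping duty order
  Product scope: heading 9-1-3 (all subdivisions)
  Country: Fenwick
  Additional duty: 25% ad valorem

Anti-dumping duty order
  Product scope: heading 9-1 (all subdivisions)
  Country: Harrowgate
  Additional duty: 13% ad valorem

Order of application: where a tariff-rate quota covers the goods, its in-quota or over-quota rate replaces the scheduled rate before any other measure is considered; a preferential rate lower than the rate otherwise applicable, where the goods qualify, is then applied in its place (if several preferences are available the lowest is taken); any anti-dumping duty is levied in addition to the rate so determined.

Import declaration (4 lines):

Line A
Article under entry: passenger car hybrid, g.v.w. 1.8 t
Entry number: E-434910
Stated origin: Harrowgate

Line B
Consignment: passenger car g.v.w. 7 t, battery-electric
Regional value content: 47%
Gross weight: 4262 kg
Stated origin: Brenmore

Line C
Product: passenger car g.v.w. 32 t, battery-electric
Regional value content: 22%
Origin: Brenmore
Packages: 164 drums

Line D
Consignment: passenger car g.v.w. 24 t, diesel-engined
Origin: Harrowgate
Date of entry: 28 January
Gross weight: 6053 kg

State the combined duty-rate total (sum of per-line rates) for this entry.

129%

Line A: passenger car → 9-1; hybrid → 9-1-2; g.v.w. 1.8 t → 9-1-2-3. Scheduled 34%. quota on 9-1-2 open → in-quota 30%; anti-dumping (Harrowgate, 9-1): +13%; total 30% + 13% = 43%. → 43%.
Line B: passenger car → 9-1; battery-electric → 9-1-4; g.v.w. 7 t → 9-1-4-1. Scheduled 24%. Brenmore agreement on 9-2-3-1: 9-1-4-1 not covered; Brenmore agreement on 9-1-4: RVC ≥ 45% → 25% available; preference 25% not lower than 24% → no reduction. → 24%.
Line C: passenger car → 9-1; battery-electric → 9-1-4; g.v.w. 32 t → 9-1-4-3. Scheduled 20%. Brenmore agreement on 9-2-3-1: 9-1-4-3 not covered; Brenmore agreement on 9-1-4: RVC < 45%. → 20%.
Line D: passenger car → 9-1; diesel-engined → 9-1-1; g.v.w. 24 t → 9-1-1-1. Scheduled 29%. anti-dumping (Harrowgate, 9-1): +13%; total 29% + 13% = 42%. → 42%.
Sum: 43% + 24% + 20% + 42% = 129%.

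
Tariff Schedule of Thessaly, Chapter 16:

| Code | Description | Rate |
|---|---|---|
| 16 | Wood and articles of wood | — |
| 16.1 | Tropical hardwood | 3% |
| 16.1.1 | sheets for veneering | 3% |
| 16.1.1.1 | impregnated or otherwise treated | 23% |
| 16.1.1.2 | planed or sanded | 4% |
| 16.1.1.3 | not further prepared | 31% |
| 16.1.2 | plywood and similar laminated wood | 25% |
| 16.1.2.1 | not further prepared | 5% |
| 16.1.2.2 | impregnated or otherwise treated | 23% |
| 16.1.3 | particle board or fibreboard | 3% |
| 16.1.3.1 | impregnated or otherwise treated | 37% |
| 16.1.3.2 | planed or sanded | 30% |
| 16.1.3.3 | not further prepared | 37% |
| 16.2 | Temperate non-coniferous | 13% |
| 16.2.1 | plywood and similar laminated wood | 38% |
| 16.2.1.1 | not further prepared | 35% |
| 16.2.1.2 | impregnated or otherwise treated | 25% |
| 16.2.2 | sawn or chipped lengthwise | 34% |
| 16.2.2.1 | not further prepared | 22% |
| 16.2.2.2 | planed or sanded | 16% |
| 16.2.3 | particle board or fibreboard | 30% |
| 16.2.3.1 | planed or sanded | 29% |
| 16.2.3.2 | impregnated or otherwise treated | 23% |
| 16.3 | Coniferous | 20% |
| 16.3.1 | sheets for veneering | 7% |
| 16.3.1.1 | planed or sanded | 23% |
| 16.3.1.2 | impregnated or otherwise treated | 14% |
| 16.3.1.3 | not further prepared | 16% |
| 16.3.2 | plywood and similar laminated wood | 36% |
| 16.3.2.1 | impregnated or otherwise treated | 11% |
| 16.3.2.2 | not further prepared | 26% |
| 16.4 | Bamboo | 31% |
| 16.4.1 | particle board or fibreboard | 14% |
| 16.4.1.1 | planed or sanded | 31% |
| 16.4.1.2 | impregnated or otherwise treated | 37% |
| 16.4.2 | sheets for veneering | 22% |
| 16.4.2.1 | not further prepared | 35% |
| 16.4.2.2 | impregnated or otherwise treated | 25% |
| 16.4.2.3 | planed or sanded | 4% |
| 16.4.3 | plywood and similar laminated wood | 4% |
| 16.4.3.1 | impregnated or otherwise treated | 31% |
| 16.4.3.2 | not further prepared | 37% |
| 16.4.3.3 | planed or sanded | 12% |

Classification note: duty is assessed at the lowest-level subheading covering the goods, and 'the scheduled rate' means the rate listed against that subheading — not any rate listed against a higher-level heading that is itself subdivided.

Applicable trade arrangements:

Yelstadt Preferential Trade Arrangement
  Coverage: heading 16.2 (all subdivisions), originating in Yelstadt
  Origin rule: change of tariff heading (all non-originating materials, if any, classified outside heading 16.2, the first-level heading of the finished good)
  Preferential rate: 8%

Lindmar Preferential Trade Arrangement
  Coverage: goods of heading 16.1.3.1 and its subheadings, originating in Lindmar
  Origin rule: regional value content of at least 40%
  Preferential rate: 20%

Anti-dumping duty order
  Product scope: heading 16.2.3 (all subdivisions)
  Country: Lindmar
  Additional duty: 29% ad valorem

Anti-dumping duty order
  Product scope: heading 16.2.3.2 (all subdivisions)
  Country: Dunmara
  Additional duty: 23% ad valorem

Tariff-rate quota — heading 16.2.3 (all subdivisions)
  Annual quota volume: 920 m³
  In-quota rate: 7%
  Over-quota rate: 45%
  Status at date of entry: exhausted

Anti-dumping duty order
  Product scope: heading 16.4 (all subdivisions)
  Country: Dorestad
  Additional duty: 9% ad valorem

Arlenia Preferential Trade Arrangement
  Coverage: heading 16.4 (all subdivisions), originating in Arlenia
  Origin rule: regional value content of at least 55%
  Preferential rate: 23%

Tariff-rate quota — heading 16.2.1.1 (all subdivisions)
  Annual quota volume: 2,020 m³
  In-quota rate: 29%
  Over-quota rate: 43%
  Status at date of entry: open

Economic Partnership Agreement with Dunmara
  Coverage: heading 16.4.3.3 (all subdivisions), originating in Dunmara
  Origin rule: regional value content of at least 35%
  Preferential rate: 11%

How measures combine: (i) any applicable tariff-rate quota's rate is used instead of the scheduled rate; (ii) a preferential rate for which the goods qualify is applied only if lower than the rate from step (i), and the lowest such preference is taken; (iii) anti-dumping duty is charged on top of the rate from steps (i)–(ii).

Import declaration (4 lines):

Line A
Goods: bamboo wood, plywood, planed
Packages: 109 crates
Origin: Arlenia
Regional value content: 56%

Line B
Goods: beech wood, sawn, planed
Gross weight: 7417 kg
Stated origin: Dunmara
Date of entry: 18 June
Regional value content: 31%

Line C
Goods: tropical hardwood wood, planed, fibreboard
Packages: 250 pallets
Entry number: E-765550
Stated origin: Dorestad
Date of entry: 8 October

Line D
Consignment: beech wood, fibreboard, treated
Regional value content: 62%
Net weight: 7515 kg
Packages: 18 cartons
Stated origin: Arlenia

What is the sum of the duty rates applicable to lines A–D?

103%

Line A: bamboo → 16.4; plywood → 16.4.3; planed → 16.4.3.3. Scheduled 12%. Arlenia agreement on 16.4: RVC ≥ 55% → 23% available; preference 23% not lower than 12% → no reduction. → 12%.
Line B: beech → 16.2; sawn → 16.2.2; planed → 16.2.2.2. Scheduled 16%. Dunmara agreement on 16.4.3.3: 16.2.2.2 not covered. → 16%.
Line C: tropical hardwood → 16.1; fibreboard → 16.1.3; planed → 16.1.3.2. Scheduled 30%. No special measure applies. → 30%.
Line D: beech → 16.2; fibreboard → 16.2.3; treated → 16.2.3.2. Scheduled 23%. quota on 16.2.3 exhausted → over-quota 45%; Arlenia agreement on 16.4: 16.2.3.2 not covered. → 45%.
Sum: 12% + 16% + 30% + 45% = 103%.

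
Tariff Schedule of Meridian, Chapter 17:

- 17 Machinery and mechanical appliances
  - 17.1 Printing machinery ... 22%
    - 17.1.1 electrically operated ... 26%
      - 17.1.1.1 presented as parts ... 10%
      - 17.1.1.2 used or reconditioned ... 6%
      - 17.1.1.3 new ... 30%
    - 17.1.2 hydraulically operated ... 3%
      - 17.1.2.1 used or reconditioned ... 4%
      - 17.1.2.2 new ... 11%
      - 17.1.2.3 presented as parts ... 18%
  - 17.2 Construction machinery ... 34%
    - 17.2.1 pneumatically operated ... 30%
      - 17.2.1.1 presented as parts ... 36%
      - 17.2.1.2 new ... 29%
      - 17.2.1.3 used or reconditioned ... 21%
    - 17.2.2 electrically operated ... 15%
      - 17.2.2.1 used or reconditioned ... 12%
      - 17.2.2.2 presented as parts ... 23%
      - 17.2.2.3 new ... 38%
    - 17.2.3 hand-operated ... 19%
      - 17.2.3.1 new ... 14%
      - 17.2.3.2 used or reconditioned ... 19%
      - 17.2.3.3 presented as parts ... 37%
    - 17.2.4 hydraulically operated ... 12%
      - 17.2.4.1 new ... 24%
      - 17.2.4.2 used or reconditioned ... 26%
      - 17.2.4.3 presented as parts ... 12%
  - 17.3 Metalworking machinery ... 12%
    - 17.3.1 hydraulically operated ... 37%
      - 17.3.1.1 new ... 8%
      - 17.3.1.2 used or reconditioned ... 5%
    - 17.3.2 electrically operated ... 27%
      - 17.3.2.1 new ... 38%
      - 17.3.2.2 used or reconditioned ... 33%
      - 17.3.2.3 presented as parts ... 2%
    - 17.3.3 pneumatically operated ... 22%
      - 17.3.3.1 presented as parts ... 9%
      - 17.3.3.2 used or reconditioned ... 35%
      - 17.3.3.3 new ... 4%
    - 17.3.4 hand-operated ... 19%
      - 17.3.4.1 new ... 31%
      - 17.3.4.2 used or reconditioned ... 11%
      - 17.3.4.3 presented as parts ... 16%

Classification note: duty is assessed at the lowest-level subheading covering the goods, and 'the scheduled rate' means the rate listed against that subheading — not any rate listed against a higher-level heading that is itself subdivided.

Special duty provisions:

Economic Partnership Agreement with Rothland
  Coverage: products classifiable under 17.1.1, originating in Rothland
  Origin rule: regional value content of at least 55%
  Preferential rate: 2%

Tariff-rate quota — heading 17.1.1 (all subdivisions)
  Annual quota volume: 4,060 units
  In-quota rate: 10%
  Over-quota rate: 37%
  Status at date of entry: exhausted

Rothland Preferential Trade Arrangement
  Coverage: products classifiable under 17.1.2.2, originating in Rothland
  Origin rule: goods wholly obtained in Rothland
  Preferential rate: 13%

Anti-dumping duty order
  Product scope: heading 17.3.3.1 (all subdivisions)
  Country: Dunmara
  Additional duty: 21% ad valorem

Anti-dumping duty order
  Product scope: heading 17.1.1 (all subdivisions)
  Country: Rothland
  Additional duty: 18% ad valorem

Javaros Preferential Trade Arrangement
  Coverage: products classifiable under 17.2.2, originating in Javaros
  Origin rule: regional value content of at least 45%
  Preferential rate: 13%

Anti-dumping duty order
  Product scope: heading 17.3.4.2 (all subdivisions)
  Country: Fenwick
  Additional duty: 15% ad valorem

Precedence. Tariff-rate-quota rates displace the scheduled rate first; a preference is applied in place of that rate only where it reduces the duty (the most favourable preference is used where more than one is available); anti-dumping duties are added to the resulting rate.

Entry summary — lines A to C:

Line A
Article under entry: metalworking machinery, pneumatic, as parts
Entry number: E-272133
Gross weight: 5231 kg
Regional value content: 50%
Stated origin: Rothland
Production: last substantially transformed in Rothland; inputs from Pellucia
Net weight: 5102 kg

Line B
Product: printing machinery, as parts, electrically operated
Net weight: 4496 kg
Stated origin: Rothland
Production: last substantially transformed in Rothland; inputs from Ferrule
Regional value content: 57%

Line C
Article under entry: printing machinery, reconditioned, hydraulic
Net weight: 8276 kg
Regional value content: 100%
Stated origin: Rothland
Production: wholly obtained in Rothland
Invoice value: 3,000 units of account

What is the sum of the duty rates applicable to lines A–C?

Line A: metalworking → 17.3; pneumatic → 17.3.3; as parts → 17.3.3.1. Scheduled 9%. Rothland agreement on 17.1.1: 17.3.3.1 not covered; Rothland agreement on 17.1.2.2: 17.3.3.1 not covered. → 9%.
Line B: printing → 17.1; electrically operated → 17.1.1; as parts → 17.1.1.1. Scheduled 10%. quota on 17.1.1 exhausted → over-quota 37%; Rothland agreement on 17.1.1: RVC ≥ 55% → 2% available; Rothland agreement on 17.1.2.2: 17.1.1.1 not covered; preferential 2%; anti-dumping (Rothland, 17.1.1): +18%; total 2% + 18% = 20%. → 20%.
Line C: printing → 17.1; hydraulic → 17.1.2; reconditioned → 17.1.2.1. Scheduled 4%. Rothland agreement on 17.1.1: 17.1.2.1 not covered; Rothland agreement on 17.1.2.2: 17.1.2.1 not covered. → 4%.
Sum: 9% + 20% + 4% = 33%.

33%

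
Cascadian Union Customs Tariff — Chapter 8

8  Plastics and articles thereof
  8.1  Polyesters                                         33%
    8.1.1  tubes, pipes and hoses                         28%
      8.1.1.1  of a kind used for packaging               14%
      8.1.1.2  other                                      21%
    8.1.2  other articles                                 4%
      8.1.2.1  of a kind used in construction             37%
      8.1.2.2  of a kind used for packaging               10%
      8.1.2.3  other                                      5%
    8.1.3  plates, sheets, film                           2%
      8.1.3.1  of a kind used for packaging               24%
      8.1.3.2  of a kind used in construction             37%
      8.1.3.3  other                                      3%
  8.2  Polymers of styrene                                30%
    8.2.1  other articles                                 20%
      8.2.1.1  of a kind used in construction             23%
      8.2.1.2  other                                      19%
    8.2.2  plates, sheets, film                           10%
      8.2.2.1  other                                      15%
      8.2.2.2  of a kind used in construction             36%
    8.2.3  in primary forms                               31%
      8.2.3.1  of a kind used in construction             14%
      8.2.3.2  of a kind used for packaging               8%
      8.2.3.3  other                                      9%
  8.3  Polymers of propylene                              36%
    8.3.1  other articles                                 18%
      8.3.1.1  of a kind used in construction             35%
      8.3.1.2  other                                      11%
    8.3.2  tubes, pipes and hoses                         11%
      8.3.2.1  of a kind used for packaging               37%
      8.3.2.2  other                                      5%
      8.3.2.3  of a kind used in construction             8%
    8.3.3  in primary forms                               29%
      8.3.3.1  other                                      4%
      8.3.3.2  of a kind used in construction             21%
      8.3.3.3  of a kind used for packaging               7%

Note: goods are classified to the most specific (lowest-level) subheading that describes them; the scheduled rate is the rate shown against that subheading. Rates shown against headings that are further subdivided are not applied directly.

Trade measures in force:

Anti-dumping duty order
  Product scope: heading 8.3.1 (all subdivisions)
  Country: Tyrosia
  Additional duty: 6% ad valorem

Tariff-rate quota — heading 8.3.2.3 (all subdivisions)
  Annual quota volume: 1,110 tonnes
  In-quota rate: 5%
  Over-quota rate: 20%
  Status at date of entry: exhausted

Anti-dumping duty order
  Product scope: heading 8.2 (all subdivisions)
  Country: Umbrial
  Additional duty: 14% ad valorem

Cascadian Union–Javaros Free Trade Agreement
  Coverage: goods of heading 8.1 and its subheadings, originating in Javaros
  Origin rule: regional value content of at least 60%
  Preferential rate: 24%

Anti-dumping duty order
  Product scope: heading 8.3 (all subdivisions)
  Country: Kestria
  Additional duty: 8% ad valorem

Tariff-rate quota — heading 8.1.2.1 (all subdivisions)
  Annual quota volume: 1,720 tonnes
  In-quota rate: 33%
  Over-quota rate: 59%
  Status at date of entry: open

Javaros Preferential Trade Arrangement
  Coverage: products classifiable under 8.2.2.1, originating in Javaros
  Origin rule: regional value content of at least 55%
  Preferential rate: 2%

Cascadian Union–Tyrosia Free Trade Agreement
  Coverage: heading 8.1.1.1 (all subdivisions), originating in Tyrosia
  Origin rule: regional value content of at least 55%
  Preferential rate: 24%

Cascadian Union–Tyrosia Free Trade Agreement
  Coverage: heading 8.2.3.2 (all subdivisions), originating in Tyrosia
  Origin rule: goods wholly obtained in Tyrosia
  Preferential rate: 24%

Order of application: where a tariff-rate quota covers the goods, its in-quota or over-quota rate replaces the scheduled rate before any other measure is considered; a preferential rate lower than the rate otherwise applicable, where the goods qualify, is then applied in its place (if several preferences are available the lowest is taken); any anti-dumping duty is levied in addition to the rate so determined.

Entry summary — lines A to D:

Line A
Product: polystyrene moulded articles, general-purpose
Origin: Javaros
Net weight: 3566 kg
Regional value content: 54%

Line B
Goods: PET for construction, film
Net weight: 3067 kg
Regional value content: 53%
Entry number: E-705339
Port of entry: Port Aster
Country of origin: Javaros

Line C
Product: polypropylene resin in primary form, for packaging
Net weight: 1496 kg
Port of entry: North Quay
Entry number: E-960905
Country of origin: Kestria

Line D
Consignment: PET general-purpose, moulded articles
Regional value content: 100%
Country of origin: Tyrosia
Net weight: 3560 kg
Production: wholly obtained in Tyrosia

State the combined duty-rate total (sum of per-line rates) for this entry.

Line A: polystyrene → 8.2; moulded articles → 8.2.1; general-purpose → 8.2.1.2. Scheduled 19%. Javaros agreement on 8.1: 8.2.1.2 not covered; Javaros agreement on 8.2.2.1: 8.2.1.2 not covered. → 19%.
Line B: PET → 8.1; film → 8.1.3; for construction → 8.1.3.2. Scheduled 37%. Javaros agreement on 8.1: RVC < 60%; Javaros agreement on 8.2.2.1: 8.1.3.2 not covered. → 37%.
Line C: polypropylene → 8.3; resin in primary form → 8.3.3; for packaging → 8.3.3.3. Scheduled 7%. anti-dumping (Kestria, 8.3): +8%; total 7% + 8% = 15%. → 15%.
Line D: PET → 8.1; moulded articles → 8.1.2; general-purpose → 8.1.2.3. Scheduled 5%. Tyrosia agreement on 8.1.1.1: 8.1.2.3 not covered; Tyrosia agreement on 8.2.3.2: 8.1.2.3 not covered. → 5%.
Sum: 19% + 37% + 15% + 5% = 76%.

76%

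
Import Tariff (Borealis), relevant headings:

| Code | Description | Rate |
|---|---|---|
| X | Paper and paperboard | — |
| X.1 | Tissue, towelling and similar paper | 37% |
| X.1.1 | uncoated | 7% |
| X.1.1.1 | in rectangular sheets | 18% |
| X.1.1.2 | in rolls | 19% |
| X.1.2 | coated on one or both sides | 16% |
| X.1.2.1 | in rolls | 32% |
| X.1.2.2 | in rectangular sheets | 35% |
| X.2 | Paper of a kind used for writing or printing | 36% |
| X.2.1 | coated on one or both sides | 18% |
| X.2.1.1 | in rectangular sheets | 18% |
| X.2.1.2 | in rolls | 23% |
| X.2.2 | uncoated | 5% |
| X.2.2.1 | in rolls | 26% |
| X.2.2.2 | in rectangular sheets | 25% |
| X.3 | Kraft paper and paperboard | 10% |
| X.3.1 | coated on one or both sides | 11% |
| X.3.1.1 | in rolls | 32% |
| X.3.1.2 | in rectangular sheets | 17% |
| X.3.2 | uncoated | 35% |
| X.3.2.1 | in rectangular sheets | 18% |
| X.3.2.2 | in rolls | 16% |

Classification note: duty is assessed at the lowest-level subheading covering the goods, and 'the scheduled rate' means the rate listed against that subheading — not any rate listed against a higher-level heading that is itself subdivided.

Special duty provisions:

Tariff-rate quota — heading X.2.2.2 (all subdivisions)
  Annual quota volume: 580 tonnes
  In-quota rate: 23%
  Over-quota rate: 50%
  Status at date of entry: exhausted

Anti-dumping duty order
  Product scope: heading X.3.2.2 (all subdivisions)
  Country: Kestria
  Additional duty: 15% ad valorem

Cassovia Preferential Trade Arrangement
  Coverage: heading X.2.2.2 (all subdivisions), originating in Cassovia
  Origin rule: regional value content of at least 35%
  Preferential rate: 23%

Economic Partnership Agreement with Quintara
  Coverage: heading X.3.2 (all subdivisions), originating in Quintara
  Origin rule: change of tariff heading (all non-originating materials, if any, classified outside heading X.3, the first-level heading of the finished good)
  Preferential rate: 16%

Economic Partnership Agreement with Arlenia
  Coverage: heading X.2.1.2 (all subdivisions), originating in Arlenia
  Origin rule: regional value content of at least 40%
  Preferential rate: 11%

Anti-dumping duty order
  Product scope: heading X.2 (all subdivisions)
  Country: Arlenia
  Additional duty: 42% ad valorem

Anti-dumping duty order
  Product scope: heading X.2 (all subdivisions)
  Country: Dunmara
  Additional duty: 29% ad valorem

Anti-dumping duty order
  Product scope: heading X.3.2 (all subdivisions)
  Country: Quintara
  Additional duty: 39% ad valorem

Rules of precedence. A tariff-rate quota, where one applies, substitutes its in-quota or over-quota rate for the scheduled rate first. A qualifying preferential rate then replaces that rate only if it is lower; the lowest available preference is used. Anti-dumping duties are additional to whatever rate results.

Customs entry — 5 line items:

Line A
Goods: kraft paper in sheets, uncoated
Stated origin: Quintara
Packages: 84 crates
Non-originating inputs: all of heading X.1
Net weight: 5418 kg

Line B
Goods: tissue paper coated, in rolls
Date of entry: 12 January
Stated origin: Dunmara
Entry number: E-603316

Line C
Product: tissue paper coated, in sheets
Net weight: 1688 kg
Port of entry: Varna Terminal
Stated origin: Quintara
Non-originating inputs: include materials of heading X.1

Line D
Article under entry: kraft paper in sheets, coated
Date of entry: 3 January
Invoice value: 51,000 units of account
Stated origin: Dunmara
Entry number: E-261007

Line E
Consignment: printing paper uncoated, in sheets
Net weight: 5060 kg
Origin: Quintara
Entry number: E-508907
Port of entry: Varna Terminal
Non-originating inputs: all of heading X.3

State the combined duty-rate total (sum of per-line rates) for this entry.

Line A: kraft paper → X.3; uncoated → X.3.2; in sheets → X.3.2.1. Scheduled 18%. Quintara agreement on X.3.2: CTH met → 16% available; preferential 16%; anti-dumping (Quintara, X.3.2): +39%; total 16% + 39% = 55%. → 55%.
Line B: tissue paper → X.1; coated → X.1.2; in rolls → X.1.2.1. Scheduled 32%. No special measure applies. → 32%.
Line C: tissue paper → X.1; coated → X.1.2; in sheets → X.1.2.2. Scheduled 35%. Quintara agreement on X.3.2: X.1.2.2 not covered. → 35%.
Line D: kraft paper → X.3; coated → X.3.1; in sheets → X.3.1.2. Scheduled 17%. No special measure applies. → 17%.
Line E: printing paper → X.2; uncoated → X.2.2; in sheets → X.2.2.2. Scheduled 25%. quota on X.2.2.2 exhausted → over-quota 50%; Quintara agreement on X.3.2: X.2.2.2 not covered. → 50%.
Sum: 55% + 32% + 35% + 17% + 50% = 189%.

189%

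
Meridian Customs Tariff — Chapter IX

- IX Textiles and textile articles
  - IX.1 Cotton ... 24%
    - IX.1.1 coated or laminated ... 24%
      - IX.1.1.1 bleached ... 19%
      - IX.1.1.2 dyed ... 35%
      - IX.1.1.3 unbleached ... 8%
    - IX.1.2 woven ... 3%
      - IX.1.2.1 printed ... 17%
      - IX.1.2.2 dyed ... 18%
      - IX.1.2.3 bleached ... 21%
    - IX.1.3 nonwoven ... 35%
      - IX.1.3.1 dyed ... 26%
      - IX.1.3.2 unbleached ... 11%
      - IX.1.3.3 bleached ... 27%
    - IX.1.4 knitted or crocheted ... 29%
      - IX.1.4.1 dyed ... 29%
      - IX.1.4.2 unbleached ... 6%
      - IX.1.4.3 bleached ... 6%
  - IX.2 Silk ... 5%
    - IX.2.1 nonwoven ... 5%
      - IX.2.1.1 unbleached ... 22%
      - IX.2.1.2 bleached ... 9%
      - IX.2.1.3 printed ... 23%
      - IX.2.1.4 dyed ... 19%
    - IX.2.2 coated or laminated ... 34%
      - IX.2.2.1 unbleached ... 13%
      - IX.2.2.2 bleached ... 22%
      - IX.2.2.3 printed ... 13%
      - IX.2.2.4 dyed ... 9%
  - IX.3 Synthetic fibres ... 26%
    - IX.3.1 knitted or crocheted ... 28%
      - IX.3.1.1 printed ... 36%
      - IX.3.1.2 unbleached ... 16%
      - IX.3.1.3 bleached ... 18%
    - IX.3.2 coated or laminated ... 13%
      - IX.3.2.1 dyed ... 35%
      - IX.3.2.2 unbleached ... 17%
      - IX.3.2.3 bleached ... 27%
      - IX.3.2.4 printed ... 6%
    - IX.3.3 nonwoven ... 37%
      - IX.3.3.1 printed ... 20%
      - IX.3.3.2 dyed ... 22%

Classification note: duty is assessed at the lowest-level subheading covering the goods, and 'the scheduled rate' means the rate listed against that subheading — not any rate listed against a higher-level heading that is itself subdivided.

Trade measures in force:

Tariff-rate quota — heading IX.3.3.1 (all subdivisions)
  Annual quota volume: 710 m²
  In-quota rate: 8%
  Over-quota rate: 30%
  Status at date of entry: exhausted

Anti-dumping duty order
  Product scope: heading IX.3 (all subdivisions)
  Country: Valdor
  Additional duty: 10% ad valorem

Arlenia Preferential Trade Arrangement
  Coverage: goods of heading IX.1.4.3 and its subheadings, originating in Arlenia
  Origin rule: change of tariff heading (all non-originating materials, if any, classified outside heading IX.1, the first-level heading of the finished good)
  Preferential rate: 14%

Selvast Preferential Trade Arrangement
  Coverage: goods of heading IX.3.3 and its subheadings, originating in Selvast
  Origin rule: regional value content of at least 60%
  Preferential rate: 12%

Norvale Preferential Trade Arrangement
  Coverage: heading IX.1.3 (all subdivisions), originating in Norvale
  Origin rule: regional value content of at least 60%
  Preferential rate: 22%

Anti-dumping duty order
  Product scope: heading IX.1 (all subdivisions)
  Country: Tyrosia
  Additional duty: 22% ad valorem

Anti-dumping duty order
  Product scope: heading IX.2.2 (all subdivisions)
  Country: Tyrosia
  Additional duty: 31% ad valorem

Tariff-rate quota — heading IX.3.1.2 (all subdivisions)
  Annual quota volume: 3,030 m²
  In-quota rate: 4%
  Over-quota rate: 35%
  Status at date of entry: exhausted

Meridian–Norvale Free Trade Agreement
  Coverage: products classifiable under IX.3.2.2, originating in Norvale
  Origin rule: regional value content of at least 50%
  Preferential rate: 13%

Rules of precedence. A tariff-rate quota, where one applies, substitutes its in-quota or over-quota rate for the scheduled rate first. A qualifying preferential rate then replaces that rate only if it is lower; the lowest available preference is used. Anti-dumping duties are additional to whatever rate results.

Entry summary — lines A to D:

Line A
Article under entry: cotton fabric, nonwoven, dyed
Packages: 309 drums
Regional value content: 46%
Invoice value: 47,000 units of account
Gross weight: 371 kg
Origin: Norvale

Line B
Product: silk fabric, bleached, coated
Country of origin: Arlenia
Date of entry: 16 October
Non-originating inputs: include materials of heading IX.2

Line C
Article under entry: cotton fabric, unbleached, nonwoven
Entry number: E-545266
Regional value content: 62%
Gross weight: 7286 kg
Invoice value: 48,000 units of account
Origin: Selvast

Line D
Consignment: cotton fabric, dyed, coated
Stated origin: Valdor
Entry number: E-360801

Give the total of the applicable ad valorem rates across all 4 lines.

94%

Line A: cotton → IX.1; nonwoven → IX.1.3; dyed → IX.1.3.1. Scheduled 26%. Norvale agreement on IX.1.3: RVC < 60%; Norvale agreement on IX.3.2.2: IX.1.3.1 not covered. → 26%.
Line B: silk → IX.2; coated → IX.2.2; bleached → IX.2.2.2. Scheduled 22%. Arlenia agreement on IX.1.4.3: IX.2.2.2 not covered. → 22%.
Line C: cotton → IX.1; nonwoven → IX.1.3; unbleached → IX.1.3.2. Scheduled 11%. Selvast agreement on IX.3.3: IX.1.3.2 not covered. → 11%.
Line D: cotton → IX.1; coated → IX.1.1; dyed → IX.1.1.2. Scheduled 35%. No special measure applies. → 35%.
Sum: 26% + 22% + 11% + 35% = 94%.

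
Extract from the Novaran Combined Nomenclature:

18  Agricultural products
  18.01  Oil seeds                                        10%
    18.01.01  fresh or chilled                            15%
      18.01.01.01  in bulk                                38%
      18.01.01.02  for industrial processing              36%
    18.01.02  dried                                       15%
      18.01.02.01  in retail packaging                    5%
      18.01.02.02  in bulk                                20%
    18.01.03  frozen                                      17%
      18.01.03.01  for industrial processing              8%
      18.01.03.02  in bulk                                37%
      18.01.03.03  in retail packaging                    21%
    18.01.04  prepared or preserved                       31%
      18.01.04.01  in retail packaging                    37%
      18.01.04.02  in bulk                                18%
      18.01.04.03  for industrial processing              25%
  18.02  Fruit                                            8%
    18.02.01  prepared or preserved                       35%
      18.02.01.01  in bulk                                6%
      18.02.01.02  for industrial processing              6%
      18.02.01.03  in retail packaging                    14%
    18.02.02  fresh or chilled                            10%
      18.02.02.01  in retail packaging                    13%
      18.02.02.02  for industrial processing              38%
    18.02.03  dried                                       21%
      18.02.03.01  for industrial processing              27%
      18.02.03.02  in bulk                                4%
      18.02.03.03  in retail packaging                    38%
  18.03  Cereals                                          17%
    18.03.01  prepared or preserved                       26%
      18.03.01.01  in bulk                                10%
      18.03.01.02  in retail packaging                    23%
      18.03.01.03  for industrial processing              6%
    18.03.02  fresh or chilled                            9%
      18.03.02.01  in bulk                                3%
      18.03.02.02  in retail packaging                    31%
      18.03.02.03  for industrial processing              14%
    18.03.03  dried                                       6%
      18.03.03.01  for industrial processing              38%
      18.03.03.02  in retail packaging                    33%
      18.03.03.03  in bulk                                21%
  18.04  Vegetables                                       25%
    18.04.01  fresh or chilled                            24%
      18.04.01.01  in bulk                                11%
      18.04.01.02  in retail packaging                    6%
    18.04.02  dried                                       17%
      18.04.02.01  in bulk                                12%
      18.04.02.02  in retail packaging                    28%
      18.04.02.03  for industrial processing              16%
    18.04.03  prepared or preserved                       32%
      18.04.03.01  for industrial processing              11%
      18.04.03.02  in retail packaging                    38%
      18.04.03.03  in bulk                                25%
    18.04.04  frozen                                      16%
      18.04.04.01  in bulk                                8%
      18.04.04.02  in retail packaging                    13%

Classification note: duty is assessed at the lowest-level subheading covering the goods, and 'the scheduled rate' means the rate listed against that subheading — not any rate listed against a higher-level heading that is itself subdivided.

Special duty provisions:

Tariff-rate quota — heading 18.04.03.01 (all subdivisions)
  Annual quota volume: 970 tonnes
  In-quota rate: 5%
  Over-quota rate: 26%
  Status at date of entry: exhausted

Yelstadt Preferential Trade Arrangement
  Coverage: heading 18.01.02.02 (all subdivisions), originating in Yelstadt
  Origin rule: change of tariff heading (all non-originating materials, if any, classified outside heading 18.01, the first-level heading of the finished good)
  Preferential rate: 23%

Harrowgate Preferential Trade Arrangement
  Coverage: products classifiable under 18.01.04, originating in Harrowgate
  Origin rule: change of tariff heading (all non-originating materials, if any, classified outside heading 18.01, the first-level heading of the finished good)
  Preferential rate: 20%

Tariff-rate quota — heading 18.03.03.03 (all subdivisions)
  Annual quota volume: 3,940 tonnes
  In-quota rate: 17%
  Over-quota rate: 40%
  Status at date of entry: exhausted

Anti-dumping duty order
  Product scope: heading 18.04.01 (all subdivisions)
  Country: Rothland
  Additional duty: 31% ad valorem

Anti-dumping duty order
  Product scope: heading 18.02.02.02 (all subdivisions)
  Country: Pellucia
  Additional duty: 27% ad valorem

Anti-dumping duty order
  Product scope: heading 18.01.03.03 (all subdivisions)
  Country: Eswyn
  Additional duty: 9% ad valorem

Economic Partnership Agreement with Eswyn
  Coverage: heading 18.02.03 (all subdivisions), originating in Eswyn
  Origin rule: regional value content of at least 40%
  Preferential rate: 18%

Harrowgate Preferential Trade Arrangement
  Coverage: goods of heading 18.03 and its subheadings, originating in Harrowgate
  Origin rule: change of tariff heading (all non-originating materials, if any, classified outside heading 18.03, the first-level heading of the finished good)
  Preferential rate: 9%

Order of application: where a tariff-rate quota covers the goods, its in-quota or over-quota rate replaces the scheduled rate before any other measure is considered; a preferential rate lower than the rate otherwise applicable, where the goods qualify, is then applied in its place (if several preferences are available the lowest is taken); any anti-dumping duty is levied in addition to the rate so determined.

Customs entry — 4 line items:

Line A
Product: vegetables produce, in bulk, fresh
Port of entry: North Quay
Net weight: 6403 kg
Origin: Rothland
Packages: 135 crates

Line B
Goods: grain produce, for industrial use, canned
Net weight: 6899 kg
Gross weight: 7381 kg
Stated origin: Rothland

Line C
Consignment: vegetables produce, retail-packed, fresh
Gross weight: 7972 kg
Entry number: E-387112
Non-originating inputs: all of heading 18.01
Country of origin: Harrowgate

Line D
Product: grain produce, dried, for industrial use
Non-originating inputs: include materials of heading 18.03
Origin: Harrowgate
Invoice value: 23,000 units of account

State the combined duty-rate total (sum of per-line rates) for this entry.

92%

Line A: vegetables → 18.04; fresh → 18.04.01; in bulk → 18.04.01.01. Scheduled 11%. anti-dumping (Rothland, 18.04.01): +31%; total 11% + 31% = 42%. → 42%.
Line B: grain → 18.03; canned → 18.03.01; for industrial use → 18.03.01.03. Scheduled 6%. No special measure applies. → 6%.
Line C: vegetables → 18.04; fresh → 18.04.01; retail-packed → 18.04.01.02. Scheduled 6%. Harrowgate agreement on 18.01.04: 18.04.01.02 not covered; Harrowgate agreement on 18.03: 18.04.01.02 not covered. → 6%.
Line D: grain → 18.03; dried → 18.03.03; for industrial use → 18.03.03.01. Scheduled 38%. Harrowgate agreement on 18.01.04: 18.03.03.01 not covered; Harrowgate agreement on 18.03: CTH not met. → 38%.
Sum: 42% + 6% + 6% + 38% = 92%.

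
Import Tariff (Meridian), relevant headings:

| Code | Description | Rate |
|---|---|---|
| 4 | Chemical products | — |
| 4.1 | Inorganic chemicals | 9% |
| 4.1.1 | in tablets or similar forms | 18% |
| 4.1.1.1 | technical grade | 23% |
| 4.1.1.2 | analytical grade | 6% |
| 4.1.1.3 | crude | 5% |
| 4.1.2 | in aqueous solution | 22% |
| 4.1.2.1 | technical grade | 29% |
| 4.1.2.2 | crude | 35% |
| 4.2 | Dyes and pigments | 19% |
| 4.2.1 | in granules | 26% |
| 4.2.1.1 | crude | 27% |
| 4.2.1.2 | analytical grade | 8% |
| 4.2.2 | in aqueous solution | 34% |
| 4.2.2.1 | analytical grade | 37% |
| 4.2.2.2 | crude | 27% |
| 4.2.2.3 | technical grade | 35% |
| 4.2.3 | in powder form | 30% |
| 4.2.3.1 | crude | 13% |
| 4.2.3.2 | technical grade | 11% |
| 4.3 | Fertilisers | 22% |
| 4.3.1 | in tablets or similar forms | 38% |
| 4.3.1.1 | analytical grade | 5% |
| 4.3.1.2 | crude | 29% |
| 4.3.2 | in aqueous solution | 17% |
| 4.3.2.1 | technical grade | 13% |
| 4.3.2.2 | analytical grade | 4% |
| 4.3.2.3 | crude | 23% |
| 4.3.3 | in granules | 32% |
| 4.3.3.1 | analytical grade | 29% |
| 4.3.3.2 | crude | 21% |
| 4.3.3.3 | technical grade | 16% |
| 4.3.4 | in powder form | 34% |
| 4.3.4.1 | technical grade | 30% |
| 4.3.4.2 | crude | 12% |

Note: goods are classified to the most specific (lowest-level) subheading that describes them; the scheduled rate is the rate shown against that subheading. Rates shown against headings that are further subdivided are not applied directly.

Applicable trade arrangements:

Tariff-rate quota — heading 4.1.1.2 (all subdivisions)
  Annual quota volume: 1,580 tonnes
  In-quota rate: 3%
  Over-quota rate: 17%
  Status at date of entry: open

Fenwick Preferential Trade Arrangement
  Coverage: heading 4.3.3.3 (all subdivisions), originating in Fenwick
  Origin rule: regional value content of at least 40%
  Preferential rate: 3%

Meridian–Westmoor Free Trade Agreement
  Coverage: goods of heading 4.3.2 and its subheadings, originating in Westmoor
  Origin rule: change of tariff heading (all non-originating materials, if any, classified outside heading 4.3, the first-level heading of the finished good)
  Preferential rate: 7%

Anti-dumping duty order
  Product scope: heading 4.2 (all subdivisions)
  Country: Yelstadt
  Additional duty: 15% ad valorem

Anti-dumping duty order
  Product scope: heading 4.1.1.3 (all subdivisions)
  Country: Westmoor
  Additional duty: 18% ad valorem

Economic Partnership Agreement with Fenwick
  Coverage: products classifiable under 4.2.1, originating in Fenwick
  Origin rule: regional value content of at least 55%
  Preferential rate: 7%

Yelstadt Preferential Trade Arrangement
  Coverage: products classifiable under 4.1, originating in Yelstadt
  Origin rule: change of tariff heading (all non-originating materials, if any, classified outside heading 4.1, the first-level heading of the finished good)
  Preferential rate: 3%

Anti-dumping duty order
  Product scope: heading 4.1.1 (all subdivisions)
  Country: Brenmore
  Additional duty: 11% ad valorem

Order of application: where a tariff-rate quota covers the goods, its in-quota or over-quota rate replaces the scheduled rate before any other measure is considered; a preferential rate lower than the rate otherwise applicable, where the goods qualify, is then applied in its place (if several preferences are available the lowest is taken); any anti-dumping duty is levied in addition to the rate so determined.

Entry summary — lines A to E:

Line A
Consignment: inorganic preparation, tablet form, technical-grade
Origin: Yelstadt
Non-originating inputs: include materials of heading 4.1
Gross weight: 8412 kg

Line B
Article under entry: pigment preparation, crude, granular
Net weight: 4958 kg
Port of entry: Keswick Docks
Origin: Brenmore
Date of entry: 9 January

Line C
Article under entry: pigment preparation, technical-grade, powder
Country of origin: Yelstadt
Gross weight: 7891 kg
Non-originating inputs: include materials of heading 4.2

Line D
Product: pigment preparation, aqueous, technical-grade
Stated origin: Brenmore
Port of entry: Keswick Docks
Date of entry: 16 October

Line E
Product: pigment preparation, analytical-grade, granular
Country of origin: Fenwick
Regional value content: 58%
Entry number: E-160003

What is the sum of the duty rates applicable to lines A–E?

118%

Line A: inorganic → 4.1; tablet form → 4.1.1; technical-grade → 4.1.1.1. Scheduled 23%. Yelstadt agreement on 4.1: CTH not met. → 23%.
Line B: pigment → 4.2; granular → 4.2.1; crude → 4.2.1.1. Scheduled 27%. No special measure applies. → 27%.
Line C: pigment → 4.2; powder → 4.2.3; technical-grade → 4.2.3.2. Scheduled 11%. Yelstadt agreement on 4.1: 4.2.3.2 not covered; anti-dumping (Yelstadt, 4.2): +15%; total 11% + 15% = 26%. → 26%.
Line D: pigment → 4.2; aqueous → 4.2.2; technical-grade → 4.2.2.3. Scheduled 35%. No special measure applies. → 35%.
Line E: pigment → 4.2; granular → 4.2.1; analytical-grade → 4.2.1.2. Scheduled 8%. Fenwick agreement on 4.3.3.3: 4.2.1.2 not covered; Fenwick agreement on 4.2.1: RVC ≥ 55% → 7% available; preferential 7%. → 7%.
Sum: 23% + 27% + 26% + 35% + 7% = 118%.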